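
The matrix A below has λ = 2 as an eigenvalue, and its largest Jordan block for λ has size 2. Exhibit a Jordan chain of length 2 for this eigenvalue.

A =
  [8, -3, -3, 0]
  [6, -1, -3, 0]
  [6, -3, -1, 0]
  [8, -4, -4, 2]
A Jordan chain for λ = 2 of length 2:
v_1 = (6, 6, 6, 8)ᵀ
v_2 = (1, 0, 0, 0)ᵀ

Let N = A − (2)·I. We want v_2 with N^2 v_2 = 0 but N^1 v_2 ≠ 0; then v_{j-1} := N · v_j for j = 2, …, 2.

Pick v_2 = (1, 0, 0, 0)ᵀ.
Then v_1 = N · v_2 = (6, 6, 6, 8)ᵀ.

Sanity check: (A − (2)·I) v_1 = (0, 0, 0, 0)ᵀ = 0. ✓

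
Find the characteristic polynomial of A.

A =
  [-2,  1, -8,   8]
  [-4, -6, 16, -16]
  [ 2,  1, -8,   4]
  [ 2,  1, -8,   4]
x^4 + 12*x^3 + 48*x^2 + 64*x

Expanding det(x·I − A) (e.g. by cofactor expansion or by noting that A is similar to its Jordan form J, which has the same characteristic polynomial as A) gives
  χ_A(x) = x^4 + 12*x^3 + 48*x^2 + 64*x
which factors as x*(x + 4)^3. The eigenvalues (with algebraic multiplicities) are λ = -4 with multiplicity 3, λ = 0 with multiplicity 1.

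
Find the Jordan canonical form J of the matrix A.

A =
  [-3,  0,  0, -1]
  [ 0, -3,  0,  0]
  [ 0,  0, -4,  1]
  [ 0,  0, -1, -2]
J_3(-3) ⊕ J_1(-3)

The characteristic polynomial is
  det(x·I − A) = x^4 + 12*x^3 + 54*x^2 + 108*x + 81 = (x + 3)^4

Eigenvalues and multiplicities (the geometric multiplicity of λ is n − rank(A − λI), which equals the number of Jordan blocks for λ):
  λ = -3: algebraic multiplicity = 4, geometric multiplicity = 2

Determining the block sizes for each eigenvalue:
  λ = -3: with am = 4 and gm = 2, the partition is not yet determined (e.g. several partitions of 4 into 2 parts exist). Let N = A − (-3)·I. Computing rank(N^1) = 2, rank(N^2) = 1, rank(N^3) = 0; the number of blocks of size ≥ j is rank(N^{j−1}) − rank(N^j), giving [2, 1, 1]. So we have 1 block(s) of size 3, 1 block(s) of size 1 → block sizes [3, 1]

Assembling the blocks gives a Jordan form
J =
  [-3,  1,  0,  0]
  [ 0, -3,  1,  0]
  [ 0,  0, -3,  0]
  [ 0,  0,  0, -3]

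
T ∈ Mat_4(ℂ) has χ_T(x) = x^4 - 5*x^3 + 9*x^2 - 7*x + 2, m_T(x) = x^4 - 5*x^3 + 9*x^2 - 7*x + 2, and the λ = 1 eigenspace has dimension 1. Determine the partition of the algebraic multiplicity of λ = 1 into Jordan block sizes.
Block sizes for λ = 1: [3]

Step 1 — from the characteristic polynomial, algebraic multiplicity of λ = 1 is 3. From dim ker(T − (1)·I) = 1, there are exactly 1 Jordan blocks for λ = 1.
Step 2 — from the minimal polynomial, the factor (x − 1)^3 tells us the largest block for λ = 1 has size 3.
Step 3 — with total size 3, 1 blocks, and largest block 3, the block sizes (in nonincreasing order) are [3].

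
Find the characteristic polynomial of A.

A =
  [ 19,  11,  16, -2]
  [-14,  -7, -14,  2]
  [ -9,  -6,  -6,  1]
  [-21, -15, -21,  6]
x^4 - 12*x^3 + 54*x^2 - 108*x + 81

Expanding det(x·I − A) (e.g. by cofactor expansion or by noting that A is similar to its Jordan form J, which has the same characteristic polynomial as A) gives
  χ_A(x) = x^4 - 12*x^3 + 54*x^2 - 108*x + 81
which factors as (x - 3)^4. The eigenvalues (with algebraic multiplicities) are λ = 3 with multiplicity 4.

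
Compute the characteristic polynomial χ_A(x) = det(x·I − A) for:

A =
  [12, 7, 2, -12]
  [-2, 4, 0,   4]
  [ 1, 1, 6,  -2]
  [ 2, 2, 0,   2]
x^4 - 24*x^3 + 216*x^2 - 864*x + 1296

Expanding det(x·I − A) (e.g. by cofactor expansion or by noting that A is similar to its Jordan form J, which has the same characteristic polynomial as A) gives
  χ_A(x) = x^4 - 24*x^3 + 216*x^2 - 864*x + 1296
which factors as (x - 6)^4. The eigenvalues (with algebraic multiplicities) are λ = 6 with multiplicity 4.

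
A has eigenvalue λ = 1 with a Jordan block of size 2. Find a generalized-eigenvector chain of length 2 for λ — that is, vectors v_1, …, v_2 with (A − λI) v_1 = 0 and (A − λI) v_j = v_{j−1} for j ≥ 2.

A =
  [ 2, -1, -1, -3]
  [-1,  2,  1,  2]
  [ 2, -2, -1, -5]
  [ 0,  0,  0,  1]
A Jordan chain for λ = 1 of length 2:
v_1 = (1, -1, 2, 0)ᵀ
v_2 = (1, 0, 0, 0)ᵀ

Let N = A − (1)·I. We want v_2 with N^2 v_2 = 0 but N^1 v_2 ≠ 0; then v_{j-1} := N · v_j for j = 2, …, 2.

Pick v_2 = (1, 0, 0, 0)ᵀ.
Then v_1 = N · v_2 = (1, -1, 2, 0)ᵀ.

Sanity check: (A − (1)·I) v_1 = (0, 0, 0, 0)ᵀ = 0. ✓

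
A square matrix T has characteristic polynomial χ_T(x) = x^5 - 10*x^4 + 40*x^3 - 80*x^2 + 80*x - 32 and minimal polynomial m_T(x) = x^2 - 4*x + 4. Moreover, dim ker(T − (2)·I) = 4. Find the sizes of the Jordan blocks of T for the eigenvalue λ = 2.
Block sizes for λ = 2: [2, 1, 1, 1]

Step 1 — from the characteristic polynomial, algebraic multiplicity of λ = 2 is 5. From dim ker(T − (2)·I) = 4, there are exactly 4 Jordan blocks for λ = 2.
Step 2 — from the minimal polynomial, the factor (x − 2)^2 tells us the largest block for λ = 2 has size 2.
Step 3 — with total size 5, 4 blocks, and largest block 2, the block sizes (in nonincreasing order) are [2, 1, 1, 1].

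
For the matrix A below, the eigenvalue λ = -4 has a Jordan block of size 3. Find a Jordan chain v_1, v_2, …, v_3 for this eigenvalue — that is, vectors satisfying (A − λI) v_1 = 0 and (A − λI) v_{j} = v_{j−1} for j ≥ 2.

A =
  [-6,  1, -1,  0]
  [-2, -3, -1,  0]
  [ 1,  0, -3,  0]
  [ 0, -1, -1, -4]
A Jordan chain for λ = -4 of length 3:
v_1 = (1, 1, -1, 1)ᵀ
v_2 = (-2, -2, 1, 0)ᵀ
v_3 = (1, 0, 0, 0)ᵀ

Let N = A − (-4)·I. We want v_3 with N^3 v_3 = 0 but N^2 v_3 ≠ 0; then v_{j-1} := N · v_j for j = 3, …, 2.

Pick v_3 = (1, 0, 0, 0)ᵀ.
Then v_2 = N · v_3 = (-2, -2, 1, 0)ᵀ.
Then v_1 = N · v_2 = (1, 1, -1, 1)ᵀ.

Sanity check: (A − (-4)·I) v_1 = (0, 0, 0, 0)ᵀ = 0. ✓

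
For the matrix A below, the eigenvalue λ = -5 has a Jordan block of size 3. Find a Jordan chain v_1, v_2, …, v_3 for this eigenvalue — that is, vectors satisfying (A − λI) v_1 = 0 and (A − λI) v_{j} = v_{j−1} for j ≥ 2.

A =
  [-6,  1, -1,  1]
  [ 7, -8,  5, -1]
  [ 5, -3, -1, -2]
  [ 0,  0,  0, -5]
A Jordan chain for λ = -5 of length 3:
v_1 = (3, -3, -6, 0)ᵀ
v_2 = (-1, 7, 5, 0)ᵀ
v_3 = (1, 0, 0, 0)ᵀ

Let N = A − (-5)·I. We want v_3 with N^3 v_3 = 0 but N^2 v_3 ≠ 0; then v_{j-1} := N · v_j for j = 3, …, 2.

Pick v_3 = (1, 0, 0, 0)ᵀ.
Then v_2 = N · v_3 = (-1, 7, 5, 0)ᵀ.
Then v_1 = N · v_2 = (3, -3, -6, 0)ᵀ.

Sanity check: (A − (-5)·I) v_1 = (0, 0, 0, 0)ᵀ = 0. ✓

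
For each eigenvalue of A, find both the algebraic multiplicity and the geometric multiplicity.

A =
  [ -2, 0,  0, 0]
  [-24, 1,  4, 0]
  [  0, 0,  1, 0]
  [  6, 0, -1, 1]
λ = -2: alg = 1, geom = 1; λ = 1: alg = 3, geom = 2

Step 1 — factor the characteristic polynomial to read off the algebraic multiplicities:
  χ_A(x) = (x - 1)^3*(x + 2)

Step 2 — compute geometric multiplicities via the rank-nullity identity g(λ) = n − rank(A − λI):
  rank(A − (-2)·I) = 3, so dim ker(A − (-2)·I) = n − 3 = 1
  rank(A − (1)·I) = 2, so dim ker(A − (1)·I) = n − 2 = 2

Summary:
  λ = -2: algebraic multiplicity = 1, geometric multiplicity = 1
  λ = 1: algebraic multiplicity = 3, geometric multiplicity = 2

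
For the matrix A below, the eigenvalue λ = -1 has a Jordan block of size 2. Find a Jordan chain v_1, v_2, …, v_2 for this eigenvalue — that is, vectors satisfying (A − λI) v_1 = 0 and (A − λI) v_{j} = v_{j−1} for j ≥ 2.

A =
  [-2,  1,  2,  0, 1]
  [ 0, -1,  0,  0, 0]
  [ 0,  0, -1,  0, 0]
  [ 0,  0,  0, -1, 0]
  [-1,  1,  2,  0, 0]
A Jordan chain for λ = -1 of length 2:
v_1 = (-1, 0, 0, 0, -1)ᵀ
v_2 = (1, 0, 0, 0, 0)ᵀ

Let N = A − (-1)·I. We want v_2 with N^2 v_2 = 0 but N^1 v_2 ≠ 0; then v_{j-1} := N · v_j for j = 2, …, 2.

Pick v_2 = (1, 0, 0, 0, 0)ᵀ.
Then v_1 = N · v_2 = (-1, 0, 0, 0, -1)ᵀ.

Sanity check: (A − (-1)·I) v_1 = (0, 0, 0, 0, 0)ᵀ = 0. ✓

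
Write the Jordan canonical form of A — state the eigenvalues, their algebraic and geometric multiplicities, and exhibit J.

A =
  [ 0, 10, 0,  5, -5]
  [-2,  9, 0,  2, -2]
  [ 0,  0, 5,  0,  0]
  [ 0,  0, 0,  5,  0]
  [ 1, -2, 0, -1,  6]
J_2(5) ⊕ J_1(5) ⊕ J_1(5) ⊕ J_1(5)

The characteristic polynomial is
  det(x·I − A) = x^5 - 25*x^4 + 250*x^3 - 1250*x^2 + 3125*x - 3125 = (x - 5)^5

Eigenvalues and multiplicities (the geometric multiplicity of λ is n − rank(A − λI), which equals the number of Jordan blocks for λ):
  λ = 5: algebraic multiplicity = 5, geometric multiplicity = 4

Determining the block sizes for each eigenvalue:
  λ = 5: 4 blocks summing to 5 forces exactly one block of size 2 and the rest size 1 → block sizes [2, 1, 1, 1]

Assembling the blocks gives a Jordan form
J =
  [5, 1, 0, 0, 0]
  [0, 5, 0, 0, 0]
  [0, 0, 5, 0, 0]
  [0, 0, 0, 5, 0]
  [0, 0, 0, 0, 5]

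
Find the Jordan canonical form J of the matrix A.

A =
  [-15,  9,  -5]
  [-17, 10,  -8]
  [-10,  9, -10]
J_3(-5)

The characteristic polynomial is
  det(x·I − A) = x^3 + 15*x^2 + 75*x + 125 = (x + 5)^3

Eigenvalues and multiplicities (the geometric multiplicity of λ is n − rank(A − λI), which equals the number of Jordan blocks for λ):
  λ = -5: algebraic multiplicity = 3, geometric multiplicity = 1

Determining the block sizes for each eigenvalue:
  λ = -5: one block (gm = 1), so the single block has size am = 3 → block sizes [3]

Assembling the blocks gives a Jordan form
J =
  [-5,  1,  0]
  [ 0, -5,  1]
  [ 0,  0, -5]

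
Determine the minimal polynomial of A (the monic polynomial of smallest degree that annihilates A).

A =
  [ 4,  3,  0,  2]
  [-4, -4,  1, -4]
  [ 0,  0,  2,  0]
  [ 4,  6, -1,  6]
x^3 - 6*x^2 + 12*x - 8

The characteristic polynomial is χ_A(x) = (x - 2)^4, so the eigenvalues are known. The minimal polynomial is
  m_A(x) = Π_λ (x − λ)^{k_λ}
where k_λ is the size of the *largest* Jordan block for λ (equivalently, the smallest k with (A − λI)^k v = 0 for every generalised eigenvector v of λ).

  λ = 2: largest Jordan block has size 3, contributing (x − 2)^3

So m_A(x) = (x - 2)^3 = x^3 - 6*x^2 + 12*x - 8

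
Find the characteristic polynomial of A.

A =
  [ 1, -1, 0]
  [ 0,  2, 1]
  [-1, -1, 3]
x^3 - 6*x^2 + 12*x - 8

Expanding det(x·I − A) (e.g. by cofactor expansion or by noting that A is similar to its Jordan form J, which has the same characteristic polynomial as A) gives
  χ_A(x) = x^3 - 6*x^2 + 12*x - 8
which factors as (x - 2)^3. The eigenvalues (with algebraic multiplicities) are λ = 2 with multiplicity 3.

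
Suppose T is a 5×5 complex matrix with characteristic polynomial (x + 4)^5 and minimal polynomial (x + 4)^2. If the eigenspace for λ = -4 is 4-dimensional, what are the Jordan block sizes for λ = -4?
Block sizes for λ = -4: [2, 1, 1, 1]

Step 1 — from the characteristic polynomial, algebraic multiplicity of λ = -4 is 5. From dim ker(T − (-4)·I) = 4, there are exactly 4 Jordan blocks for λ = -4.
Step 2 — from the minimal polynomial, the factor (x + 4)^2 tells us the largest block for λ = -4 has size 2.
Step 3 — with total size 5, 4 blocks, and largest block 2, the block sizes (in nonincreasing order) are [2, 1, 1, 1].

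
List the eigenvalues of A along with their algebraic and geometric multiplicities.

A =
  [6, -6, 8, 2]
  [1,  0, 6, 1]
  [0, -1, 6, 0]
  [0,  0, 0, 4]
λ = 4: alg = 4, geom = 2

Step 1 — factor the characteristic polynomial to read off the algebraic multiplicities:
  χ_A(x) = (x - 4)^4

Step 2 — compute geometric multiplicities via the rank-nullity identity g(λ) = n − rank(A − λI):
  rank(A − (4)·I) = 2, so dim ker(A − (4)·I) = n − 2 = 2

Summary:
  λ = 4: algebraic multiplicity = 4, geometric multiplicity = 2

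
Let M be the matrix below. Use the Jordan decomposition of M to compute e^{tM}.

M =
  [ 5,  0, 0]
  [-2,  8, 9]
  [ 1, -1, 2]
e^{tM} =
  [exp(5*t), 0, 0]
  [3*t^2*exp(5*t)/2 - 2*t*exp(5*t), 3*t*exp(5*t) + exp(5*t), 9*t*exp(5*t)]
  [-t^2*exp(5*t)/2 + t*exp(5*t), -t*exp(5*t), -3*t*exp(5*t) + exp(5*t)]

Strategy: write M = P · J · P⁻¹ where J is a Jordan canonical form, so e^{tM} = P · e^{tJ} · P⁻¹, and e^{tJ} can be computed block-by-block.

M has Jordan form
J =
  [5, 1, 0]
  [0, 5, 1]
  [0, 0, 5]
(up to reordering of blocks).

Per-block formulas:
  For a 3×3 Jordan block J_3(5): exp(t · J_3(5)) = e^(5t)·(I + t·N + (t^2/2)·N^2), where N is the 3×3 nilpotent shift.

After assembling e^{tJ} and conjugating by P, we get:

e^{tM} =
  [exp(5*t), 0, 0]
  [3*t^2*exp(5*t)/2 - 2*t*exp(5*t), 3*t*exp(5*t) + exp(5*t), 9*t*exp(5*t)]
  [-t^2*exp(5*t)/2 + t*exp(5*t), -t*exp(5*t), -3*t*exp(5*t) + exp(5*t)]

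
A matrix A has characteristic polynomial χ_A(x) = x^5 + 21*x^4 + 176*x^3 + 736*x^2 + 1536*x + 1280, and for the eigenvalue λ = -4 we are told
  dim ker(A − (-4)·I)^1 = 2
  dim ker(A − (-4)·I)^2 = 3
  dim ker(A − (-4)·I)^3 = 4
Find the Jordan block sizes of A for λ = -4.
Block sizes for λ = -4: [3, 1]

From the dimensions of kernels of powers, the number of Jordan blocks of size at least j is d_j − d_{j−1} where d_j = dim ker(N^j) (with d_0 = 0). Computing the differences gives [2, 1, 1].
The number of blocks of size exactly k is (#blocks of size ≥ k) − (#blocks of size ≥ k + 1), so the partition is: 1 block(s) of size 1, 1 block(s) of size 3.
In nonincreasing order the block sizes are [3, 1].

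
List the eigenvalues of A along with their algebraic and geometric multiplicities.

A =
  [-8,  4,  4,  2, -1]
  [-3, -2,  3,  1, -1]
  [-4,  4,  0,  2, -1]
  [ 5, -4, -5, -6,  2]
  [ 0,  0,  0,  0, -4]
λ = -4: alg = 5, geom = 2

Step 1 — factor the characteristic polynomial to read off the algebraic multiplicities:
  χ_A(x) = (x + 4)^5

Step 2 — compute geometric multiplicities via the rank-nullity identity g(λ) = n − rank(A − λI):
  rank(A − (-4)·I) = 3, so dim ker(A − (-4)·I) = n − 3 = 2

Summary:
  λ = -4: algebraic multiplicity = 5, geometric multiplicity = 2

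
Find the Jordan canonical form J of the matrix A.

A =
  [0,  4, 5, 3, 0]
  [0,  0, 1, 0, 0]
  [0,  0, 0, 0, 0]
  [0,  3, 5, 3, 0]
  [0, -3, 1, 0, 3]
J_3(0) ⊕ J_1(3) ⊕ J_1(3)

The characteristic polynomial is
  det(x·I − A) = x^5 - 6*x^4 + 9*x^3 = x^3*(x - 3)^2

Eigenvalues and multiplicities (the geometric multiplicity of λ is n − rank(A − λI), which equals the number of Jordan blocks for λ):
  λ = 0: algebraic multiplicity = 3, geometric multiplicity = 1
  λ = 3: algebraic multiplicity = 2, geometric multiplicity = 2

Determining the block sizes for each eigenvalue:
  λ = 0: one block (gm = 1), so the single block has size am = 3 → block sizes [3]
  λ = 3: gm = am = 2, so every block has size 1 → block sizes [1, 1]

Assembling the blocks gives a Jordan form
J =
  [0, 1, 0, 0, 0]
  [0, 0, 1, 0, 0]
  [0, 0, 0, 0, 0]
  [0, 0, 0, 3, 0]
  [0, 0, 0, 0, 3]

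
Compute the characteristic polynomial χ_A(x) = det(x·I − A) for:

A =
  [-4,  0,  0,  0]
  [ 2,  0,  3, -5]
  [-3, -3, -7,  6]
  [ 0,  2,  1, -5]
x^4 + 16*x^3 + 96*x^2 + 256*x + 256

Expanding det(x·I − A) (e.g. by cofactor expansion or by noting that A is similar to its Jordan form J, which has the same characteristic polynomial as A) gives
  χ_A(x) = x^4 + 16*x^3 + 96*x^2 + 256*x + 256
which factors as (x + 4)^4. The eigenvalues (with algebraic multiplicities) are λ = -4 with multiplicity 4.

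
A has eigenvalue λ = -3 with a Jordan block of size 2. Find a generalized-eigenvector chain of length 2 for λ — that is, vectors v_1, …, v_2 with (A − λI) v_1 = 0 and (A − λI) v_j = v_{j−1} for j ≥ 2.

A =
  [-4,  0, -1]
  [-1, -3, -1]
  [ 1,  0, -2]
A Jordan chain for λ = -3 of length 2:
v_1 = (-1, -1, 1)ᵀ
v_2 = (1, 0, 0)ᵀ

Let N = A − (-3)·I. We want v_2 with N^2 v_2 = 0 but N^1 v_2 ≠ 0; then v_{j-1} := N · v_j for j = 2, …, 2.

Pick v_2 = (1, 0, 0)ᵀ.
Then v_1 = N · v_2 = (-1, -1, 1)ᵀ.

Sanity check: (A − (-3)·I) v_1 = (0, 0, 0)ᵀ = 0. ✓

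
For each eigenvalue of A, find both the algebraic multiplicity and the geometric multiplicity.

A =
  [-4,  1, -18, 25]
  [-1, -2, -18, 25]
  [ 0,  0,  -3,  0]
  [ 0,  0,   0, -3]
λ = -3: alg = 4, geom = 3

Step 1 — factor the characteristic polynomial to read off the algebraic multiplicities:
  χ_A(x) = (x + 3)^4

Step 2 — compute geometric multiplicities via the rank-nullity identity g(λ) = n − rank(A − λI):
  rank(A − (-3)·I) = 1, so dim ker(A − (-3)·I) = n − 1 = 3

Summary:
  λ = -3: algebraic multiplicity = 4, geometric multiplicity = 3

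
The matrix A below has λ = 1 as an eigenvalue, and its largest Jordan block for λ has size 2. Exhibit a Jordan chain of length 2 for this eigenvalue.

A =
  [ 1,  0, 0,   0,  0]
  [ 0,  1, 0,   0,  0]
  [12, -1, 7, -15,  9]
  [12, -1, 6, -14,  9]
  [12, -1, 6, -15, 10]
A Jordan chain for λ = 1 of length 2:
v_1 = (0, 0, 12, 12, 12)ᵀ
v_2 = (1, 0, 0, 0, 0)ᵀ

Let N = A − (1)·I. We want v_2 with N^2 v_2 = 0 but N^1 v_2 ≠ 0; then v_{j-1} := N · v_j for j = 2, …, 2.

Pick v_2 = (1, 0, 0, 0, 0)ᵀ.
Then v_1 = N · v_2 = (0, 0, 12, 12, 12)ᵀ.

Sanity check: (A − (1)·I) v_1 = (0, 0, 0, 0, 0)ᵀ = 0. ✓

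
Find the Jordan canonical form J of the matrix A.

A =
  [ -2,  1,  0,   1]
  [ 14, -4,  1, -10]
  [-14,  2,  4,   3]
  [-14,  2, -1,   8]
J_2(-2) ⊕ J_2(5)

The characteristic polynomial is
  det(x·I − A) = x^4 - 6*x^3 - 11*x^2 + 60*x + 100 = (x - 5)^2*(x + 2)^2

Eigenvalues and multiplicities (the geometric multiplicity of λ is n − rank(A − λI), which equals the number of Jordan blocks for λ):
  λ = -2: algebraic multiplicity = 2, geometric multiplicity = 1
  λ = 5: algebraic multiplicity = 2, geometric multiplicity = 1

Determining the block sizes for each eigenvalue:
  λ = -2: one block (gm = 1), so the single block has size am = 2 → block sizes [2]
  λ = 5: one block (gm = 1), so the single block has size am = 2 → block sizes [2]

Assembling the blocks gives a Jordan form
J =
  [-2,  1, 0, 0]
  [ 0, -2, 0, 0]
  [ 0,  0, 5, 1]
  [ 0,  0, 0, 5]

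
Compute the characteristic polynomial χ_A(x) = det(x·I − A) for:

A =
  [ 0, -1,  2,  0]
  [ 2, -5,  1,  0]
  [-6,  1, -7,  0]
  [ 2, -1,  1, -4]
x^4 + 16*x^3 + 96*x^2 + 256*x + 256

Expanding det(x·I − A) (e.g. by cofactor expansion or by noting that A is similar to its Jordan form J, which has the same characteristic polynomial as A) gives
  χ_A(x) = x^4 + 16*x^3 + 96*x^2 + 256*x + 256
which factors as (x + 4)^4. The eigenvalues (with algebraic multiplicities) are λ = -4 with multiplicity 4.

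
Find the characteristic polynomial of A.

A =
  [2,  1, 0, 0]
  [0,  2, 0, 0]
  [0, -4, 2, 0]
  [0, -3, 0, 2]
x^4 - 8*x^3 + 24*x^2 - 32*x + 16

Expanding det(x·I − A) (e.g. by cofactor expansion or by noting that A is similar to its Jordan form J, which has the same characteristic polynomial as A) gives
  χ_A(x) = x^4 - 8*x^3 + 24*x^2 - 32*x + 16
which factors as (x - 2)^4. The eigenvalues (with algebraic multiplicities) are λ = 2 with multiplicity 4.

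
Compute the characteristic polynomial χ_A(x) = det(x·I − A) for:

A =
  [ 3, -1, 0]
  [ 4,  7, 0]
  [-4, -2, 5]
x^3 - 15*x^2 + 75*x - 125

Expanding det(x·I − A) (e.g. by cofactor expansion or by noting that A is similar to its Jordan form J, which has the same characteristic polynomial as A) gives
  χ_A(x) = x^3 - 15*x^2 + 75*x - 125
which factors as (x - 5)^3. The eigenvalues (with algebraic multiplicities) are λ = 5 with multiplicity 3.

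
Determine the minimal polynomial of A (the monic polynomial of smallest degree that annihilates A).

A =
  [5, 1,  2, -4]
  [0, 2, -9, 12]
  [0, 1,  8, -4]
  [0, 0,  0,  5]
x^3 - 15*x^2 + 75*x - 125

The characteristic polynomial is χ_A(x) = (x - 5)^4, so the eigenvalues are known. The minimal polynomial is
  m_A(x) = Π_λ (x − λ)^{k_λ}
where k_λ is the size of the *largest* Jordan block for λ (equivalently, the smallest k with (A − λI)^k v = 0 for every generalised eigenvector v of λ).

  λ = 5: largest Jordan block has size 3, contributing (x − 5)^3

So m_A(x) = (x - 5)^3 = x^3 - 15*x^2 + 75*x - 125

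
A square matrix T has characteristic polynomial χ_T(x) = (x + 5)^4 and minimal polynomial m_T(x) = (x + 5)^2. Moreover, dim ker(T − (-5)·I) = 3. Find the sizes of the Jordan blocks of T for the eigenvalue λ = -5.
Block sizes for λ = -5: [2, 1, 1]

Step 1 — from the characteristic polynomial, algebraic multiplicity of λ = -5 is 4. From dim ker(T − (-5)·I) = 3, there are exactly 3 Jordan blocks for λ = -5.
Step 2 — from the minimal polynomial, the factor (x + 5)^2 tells us the largest block for λ = -5 has size 2.
Step 3 — with total size 4, 3 blocks, and largest block 2, the block sizes (in nonincreasing order) are [2, 1, 1].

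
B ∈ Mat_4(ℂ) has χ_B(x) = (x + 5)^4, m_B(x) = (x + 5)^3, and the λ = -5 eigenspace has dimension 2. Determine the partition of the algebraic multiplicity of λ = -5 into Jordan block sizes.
Block sizes for λ = -5: [3, 1]

Step 1 — from the characteristic polynomial, algebraic multiplicity of λ = -5 is 4. From dim ker(B − (-5)·I) = 2, there are exactly 2 Jordan blocks for λ = -5.
Step 2 — from the minimal polynomial, the factor (x + 5)^3 tells us the largest block for λ = -5 has size 3.
Step 3 — with total size 4, 2 blocks, and largest block 3, the block sizes (in nonincreasing order) are [3, 1].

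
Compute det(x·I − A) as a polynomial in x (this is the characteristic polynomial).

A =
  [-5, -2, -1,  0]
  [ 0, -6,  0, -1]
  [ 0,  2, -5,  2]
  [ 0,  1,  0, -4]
x^4 + 20*x^3 + 150*x^2 + 500*x + 625

Expanding det(x·I − A) (e.g. by cofactor expansion or by noting that A is similar to its Jordan form J, which has the same characteristic polynomial as A) gives
  χ_A(x) = x^4 + 20*x^3 + 150*x^2 + 500*x + 625
which factors as (x + 5)^4. The eigenvalues (with algebraic multiplicities) are λ = -5 with multiplicity 4.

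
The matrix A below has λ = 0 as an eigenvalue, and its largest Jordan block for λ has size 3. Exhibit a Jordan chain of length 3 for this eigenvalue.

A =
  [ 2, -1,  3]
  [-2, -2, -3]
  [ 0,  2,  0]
A Jordan chain for λ = 0 of length 3:
v_1 = (6, 0, -4)ᵀ
v_2 = (2, -2, 0)ᵀ
v_3 = (1, 0, 0)ᵀ

Let N = A − (0)·I. We want v_3 with N^3 v_3 = 0 but N^2 v_3 ≠ 0; then v_{j-1} := N · v_j for j = 3, …, 2.

Pick v_3 = (1, 0, 0)ᵀ.
Then v_2 = N · v_3 = (2, -2, 0)ᵀ.
Then v_1 = N · v_2 = (6, 0, -4)ᵀ.

Sanity check: (A − (0)·I) v_1 = (0, 0, 0)ᵀ = 0. ✓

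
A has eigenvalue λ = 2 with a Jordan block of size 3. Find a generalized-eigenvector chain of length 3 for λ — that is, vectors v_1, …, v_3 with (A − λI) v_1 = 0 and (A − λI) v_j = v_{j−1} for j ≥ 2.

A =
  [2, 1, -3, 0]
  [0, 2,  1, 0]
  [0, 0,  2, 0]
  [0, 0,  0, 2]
A Jordan chain for λ = 2 of length 3:
v_1 = (1, 0, 0, 0)ᵀ
v_2 = (-3, 1, 0, 0)ᵀ
v_3 = (0, 0, 1, 0)ᵀ

Let N = A − (2)·I. We want v_3 with N^3 v_3 = 0 but N^2 v_3 ≠ 0; then v_{j-1} := N · v_j for j = 3, …, 2.

Pick v_3 = (0, 0, 1, 0)ᵀ.
Then v_2 = N · v_3 = (-3, 1, 0, 0)ᵀ.
Then v_1 = N · v_2 = (1, 0, 0, 0)ᵀ.

Sanity check: (A − (2)·I) v_1 = (0, 0, 0, 0)ᵀ = 0. ✓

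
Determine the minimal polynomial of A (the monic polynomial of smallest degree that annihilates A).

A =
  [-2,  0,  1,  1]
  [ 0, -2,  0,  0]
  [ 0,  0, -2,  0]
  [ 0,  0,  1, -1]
x^2 + 3*x + 2

The characteristic polynomial is χ_A(x) = (x + 1)*(x + 2)^3, so the eigenvalues are known. The minimal polynomial is
  m_A(x) = Π_λ (x − λ)^{k_λ}
where k_λ is the size of the *largest* Jordan block for λ (equivalently, the smallest k with (A − λI)^k v = 0 for every generalised eigenvector v of λ).

  λ = -2: largest Jordan block has size 1, contributing (x + 2)
  λ = -1: largest Jordan block has size 1, contributing (x + 1)

So m_A(x) = (x + 1)*(x + 2) = x^2 + 3*x + 2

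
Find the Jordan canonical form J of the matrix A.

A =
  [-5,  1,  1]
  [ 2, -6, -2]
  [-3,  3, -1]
J_2(-4) ⊕ J_1(-4)

The characteristic polynomial is
  det(x·I − A) = x^3 + 12*x^2 + 48*x + 64 = (x + 4)^3

Eigenvalues and multiplicities (the geometric multiplicity of λ is n − rank(A − λI), which equals the number of Jordan blocks for λ):
  λ = -4: algebraic multiplicity = 3, geometric multiplicity = 2

Determining the block sizes for each eigenvalue:
  λ = -4: 2 blocks summing to 3 forces exactly one block of size 2 and the rest size 1 → block sizes [2, 1]

Assembling the blocks gives a Jordan form
J =
  [-4,  1,  0]
  [ 0, -4,  0]
  [ 0,  0, -4]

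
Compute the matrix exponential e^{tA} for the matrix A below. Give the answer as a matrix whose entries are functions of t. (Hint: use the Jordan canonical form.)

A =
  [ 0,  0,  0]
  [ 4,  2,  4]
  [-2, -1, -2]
e^{tA} =
  [1, 0, 0]
  [4*t, 2*t + 1, 4*t]
  [-2*t, -t, 1 - 2*t]

Strategy: write A = P · J · P⁻¹ where J is a Jordan canonical form, so e^{tA} = P · e^{tJ} · P⁻¹, and e^{tJ} can be computed block-by-block.

A has Jordan form
J =
  [0, 1, 0]
  [0, 0, 0]
  [0, 0, 0]
(up to reordering of blocks).

Per-block formulas:
  For a 2×2 Jordan block J_2(0): exp(t · J_2(0)) = e^(0t)·(I + t·N), where N is the 2×2 nilpotent shift.
  For a 1×1 block at λ = 0: exp(t · [0]) = [e^(0t)].

After assembling e^{tJ} and conjugating by P, we get:

e^{tA} =
  [1, 0, 0]
  [4*t, 2*t + 1, 4*t]
  [-2*t, -t, 1 - 2*t]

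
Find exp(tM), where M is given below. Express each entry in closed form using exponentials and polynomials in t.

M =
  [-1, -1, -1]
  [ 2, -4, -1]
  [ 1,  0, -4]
e^{tM} =
  [t^2*exp(-3*t)/2 + 2*t*exp(-3*t) + exp(-3*t), -t^2*exp(-3*t)/2 - t*exp(-3*t), -t*exp(-3*t)]
  [t^2*exp(-3*t)/2 + 2*t*exp(-3*t), -t^2*exp(-3*t)/2 - t*exp(-3*t) + exp(-3*t), -t*exp(-3*t)]
  [t^2*exp(-3*t)/2 + t*exp(-3*t), -t^2*exp(-3*t)/2, -t*exp(-3*t) + exp(-3*t)]

Strategy: write M = P · J · P⁻¹ where J is a Jordan canonical form, so e^{tM} = P · e^{tJ} · P⁻¹, and e^{tJ} can be computed block-by-block.

M has Jordan form
J =
  [-3,  1,  0]
  [ 0, -3,  1]
  [ 0,  0, -3]
(up to reordering of blocks).

Per-block formulas:
  For a 3×3 Jordan block J_3(-3): exp(t · J_3(-3)) = e^(-3t)·(I + t·N + (t^2/2)·N^2), where N is the 3×3 nilpotent shift.

After assembling e^{tJ} and conjugating by P, we get:

e^{tM} =
  [t^2*exp(-3*t)/2 + 2*t*exp(-3*t) + exp(-3*t), -t^2*exp(-3*t)/2 - t*exp(-3*t), -t*exp(-3*t)]
  [t^2*exp(-3*t)/2 + 2*t*exp(-3*t), -t^2*exp(-3*t)/2 - t*exp(-3*t) + exp(-3*t), -t*exp(-3*t)]
  [t^2*exp(-3*t)/2 + t*exp(-3*t), -t^2*exp(-3*t)/2, -t*exp(-3*t) + exp(-3*t)]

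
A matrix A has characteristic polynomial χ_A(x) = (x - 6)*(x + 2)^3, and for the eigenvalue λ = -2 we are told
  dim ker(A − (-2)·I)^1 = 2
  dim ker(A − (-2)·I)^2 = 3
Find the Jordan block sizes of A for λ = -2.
Block sizes for λ = -2: [2, 1]

From the dimensions of kernels of powers, the number of Jordan blocks of size at least j is d_j − d_{j−1} where d_j = dim ker(N^j) (with d_0 = 0). Computing the differences gives [2, 1].
The number of blocks of size exactly k is (#blocks of size ≥ k) − (#blocks of size ≥ k + 1), so the partition is: 1 block(s) of size 1, 1 block(s) of size 2.
In nonincreasing order the block sizes are [2, 1].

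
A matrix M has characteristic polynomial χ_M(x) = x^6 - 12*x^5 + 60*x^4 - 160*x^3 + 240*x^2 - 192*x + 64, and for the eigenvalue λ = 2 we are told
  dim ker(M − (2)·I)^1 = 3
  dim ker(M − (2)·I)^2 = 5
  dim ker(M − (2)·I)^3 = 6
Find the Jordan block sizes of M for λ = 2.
Block sizes for λ = 2: [3, 2, 1]

From the dimensions of kernels of powers, the number of Jordan blocks of size at least j is d_j − d_{j−1} where d_j = dim ker(N^j) (with d_0 = 0). Computing the differences gives [3, 2, 1].
The number of blocks of size exactly k is (#blocks of size ≥ k) − (#blocks of size ≥ k + 1), so the partition is: 1 block(s) of size 1, 1 block(s) of size 2, 1 block(s) of size 3.
In nonincreasing order the block sizes are [3, 2, 1].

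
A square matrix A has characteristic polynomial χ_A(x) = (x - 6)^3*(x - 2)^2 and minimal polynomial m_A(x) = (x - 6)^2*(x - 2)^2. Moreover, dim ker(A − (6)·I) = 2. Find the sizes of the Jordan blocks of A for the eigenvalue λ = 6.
Block sizes for λ = 6: [2, 1]

Step 1 — from the characteristic polynomial, algebraic multiplicity of λ = 6 is 3. From dim ker(A − (6)·I) = 2, there are exactly 2 Jordan blocks for λ = 6.
Step 2 — from the minimal polynomial, the factor (x − 6)^2 tells us the largest block for λ = 6 has size 2.
Step 3 — with total size 3, 2 blocks, and largest block 2, the block sizes (in nonincreasing order) are [2, 1].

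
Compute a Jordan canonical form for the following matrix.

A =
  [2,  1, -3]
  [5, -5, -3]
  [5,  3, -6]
J_3(-3)

The characteristic polynomial is
  det(x·I − A) = x^3 + 9*x^2 + 27*x + 27 = (x + 3)^3

Eigenvalues and multiplicities (the geometric multiplicity of λ is n − rank(A − λI), which equals the number of Jordan blocks for λ):
  λ = -3: algebraic multiplicity = 3, geometric multiplicity = 1

Determining the block sizes for each eigenvalue:
  λ = -3: one block (gm = 1), so the single block has size am = 3 → block sizes [3]

Assembling the blocks gives a Jordan form
J =
  [-3,  1,  0]
  [ 0, -3,  1]
  [ 0,  0, -3]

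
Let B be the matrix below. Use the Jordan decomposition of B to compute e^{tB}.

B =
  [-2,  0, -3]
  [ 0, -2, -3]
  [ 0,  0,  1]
e^{tB} =
  [exp(-2*t), 0, -exp(t) + exp(-2*t)]
  [0, exp(-2*t), -exp(t) + exp(-2*t)]
  [0, 0, exp(t)]

Strategy: write B = P · J · P⁻¹ where J is a Jordan canonical form, so e^{tB} = P · e^{tJ} · P⁻¹, and e^{tJ} can be computed block-by-block.

B has Jordan form
J =
  [-2,  0, 0]
  [ 0, -2, 0]
  [ 0,  0, 1]
(up to reordering of blocks).

Per-block formulas:
  For a 1×1 block at λ = -2: exp(t · [-2]) = [e^(-2t)].
  For a 1×1 block at λ = 1: exp(t · [1]) = [e^(1t)].

After assembling e^{tJ} and conjugating by P, we get:

e^{tB} =
  [exp(-2*t), 0, -exp(t) + exp(-2*t)]
  [0, exp(-2*t), -exp(t) + exp(-2*t)]
  [0, 0, exp(t)]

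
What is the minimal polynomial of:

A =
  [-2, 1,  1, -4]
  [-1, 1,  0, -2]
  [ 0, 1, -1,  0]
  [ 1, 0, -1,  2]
x^3

The characteristic polynomial is χ_A(x) = x^4, so the eigenvalues are known. The minimal polynomial is
  m_A(x) = Π_λ (x − λ)^{k_λ}
where k_λ is the size of the *largest* Jordan block for λ (equivalently, the smallest k with (A − λI)^k v = 0 for every generalised eigenvector v of λ).

  λ = 0: largest Jordan block has size 3, contributing (x − 0)^3

So m_A(x) = x^3 = x^3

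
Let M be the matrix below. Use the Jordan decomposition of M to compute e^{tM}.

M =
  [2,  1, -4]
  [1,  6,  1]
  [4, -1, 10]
e^{tM} =
  [t^2*exp(6*t)/2 - 4*t*exp(6*t) + exp(6*t), t*exp(6*t), t^2*exp(6*t)/2 - 4*t*exp(6*t)]
  [t*exp(6*t), exp(6*t), t*exp(6*t)]
  [-t^2*exp(6*t)/2 + 4*t*exp(6*t), -t*exp(6*t), -t^2*exp(6*t)/2 + 4*t*exp(6*t) + exp(6*t)]

Strategy: write M = P · J · P⁻¹ where J is a Jordan canonical form, so e^{tM} = P · e^{tJ} · P⁻¹, and e^{tJ} can be computed block-by-block.

M has Jordan form
J =
  [6, 1, 0]
  [0, 6, 1]
  [0, 0, 6]
(up to reordering of blocks).

Per-block formulas:
  For a 3×3 Jordan block J_3(6): exp(t · J_3(6)) = e^(6t)·(I + t·N + (t^2/2)·N^2), where N is the 3×3 nilpotent shift.

After assembling e^{tJ} and conjugating by P, we get:

e^{tM} =
  [t^2*exp(6*t)/2 - 4*t*exp(6*t) + exp(6*t), t*exp(6*t), t^2*exp(6*t)/2 - 4*t*exp(6*t)]
  [t*exp(6*t), exp(6*t), t*exp(6*t)]
  [-t^2*exp(6*t)/2 + 4*t*exp(6*t), -t*exp(6*t), -t^2*exp(6*t)/2 + 4*t*exp(6*t) + exp(6*t)]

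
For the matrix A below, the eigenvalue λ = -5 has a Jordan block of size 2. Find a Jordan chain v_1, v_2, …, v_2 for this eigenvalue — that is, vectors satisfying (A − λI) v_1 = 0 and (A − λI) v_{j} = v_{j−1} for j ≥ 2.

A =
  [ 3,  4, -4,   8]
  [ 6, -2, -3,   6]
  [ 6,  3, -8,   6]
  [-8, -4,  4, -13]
A Jordan chain for λ = -5 of length 2:
v_1 = (8, 6, 6, -8)ᵀ
v_2 = (1, 0, 0, 0)ᵀ

Let N = A − (-5)·I. We want v_2 with N^2 v_2 = 0 but N^1 v_2 ≠ 0; then v_{j-1} := N · v_j for j = 2, …, 2.

Pick v_2 = (1, 0, 0, 0)ᵀ.
Then v_1 = N · v_2 = (8, 6, 6, -8)ᵀ.

Sanity check: (A − (-5)·I) v_1 = (0, 0, 0, 0)ᵀ = 0. ✓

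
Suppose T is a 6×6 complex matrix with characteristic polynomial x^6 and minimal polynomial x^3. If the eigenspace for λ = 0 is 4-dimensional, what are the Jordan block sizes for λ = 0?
Block sizes for λ = 0: [3, 1, 1, 1]

Step 1 — from the characteristic polynomial, algebraic multiplicity of λ = 0 is 6. From dim ker(T − (0)·I) = 4, there are exactly 4 Jordan blocks for λ = 0.
Step 2 — from the minimal polynomial, the factor (x − 0)^3 tells us the largest block for λ = 0 has size 3.
Step 3 — with total size 6, 4 blocks, and largest block 3, the block sizes (in nonincreasing order) are [3, 1, 1, 1].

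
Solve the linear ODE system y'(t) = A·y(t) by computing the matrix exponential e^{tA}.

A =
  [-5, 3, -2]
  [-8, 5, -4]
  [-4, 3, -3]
e^{tA} =
  [-4*t*exp(-t) + exp(-t), 3*t*exp(-t), -2*t*exp(-t)]
  [-8*t*exp(-t), 6*t*exp(-t) + exp(-t), -4*t*exp(-t)]
  [-4*t*exp(-t), 3*t*exp(-t), -2*t*exp(-t) + exp(-t)]

Strategy: write A = P · J · P⁻¹ where J is a Jordan canonical form, so e^{tA} = P · e^{tJ} · P⁻¹, and e^{tJ} can be computed block-by-block.

A has Jordan form
J =
  [-1,  1,  0]
  [ 0, -1,  0]
  [ 0,  0, -1]
(up to reordering of blocks).

Per-block formulas:
  For a 2×2 Jordan block J_2(-1): exp(t · J_2(-1)) = e^(-1t)·(I + t·N), where N is the 2×2 nilpotent shift.
  For a 1×1 block at λ = -1: exp(t · [-1]) = [e^(-1t)].

After assembling e^{tJ} and conjugating by P, we get:

e^{tA} =
  [-4*t*exp(-t) + exp(-t), 3*t*exp(-t), -2*t*exp(-t)]
  [-8*t*exp(-t), 6*t*exp(-t) + exp(-t), -4*t*exp(-t)]
  [-4*t*exp(-t), 3*t*exp(-t), -2*t*exp(-t) + exp(-t)]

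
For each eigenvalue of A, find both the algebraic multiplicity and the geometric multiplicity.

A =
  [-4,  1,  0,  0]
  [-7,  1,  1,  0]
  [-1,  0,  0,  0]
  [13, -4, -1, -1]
λ = -1: alg = 4, geom = 2

Step 1 — factor the characteristic polynomial to read off the algebraic multiplicities:
  χ_A(x) = (x + 1)^4

Step 2 — compute geometric multiplicities via the rank-nullity identity g(λ) = n − rank(A − λI):
  rank(A − (-1)·I) = 2, so dim ker(A − (-1)·I) = n − 2 = 2

Summary:
  λ = -1: algebraic multiplicity = 4, geometric multiplicity = 2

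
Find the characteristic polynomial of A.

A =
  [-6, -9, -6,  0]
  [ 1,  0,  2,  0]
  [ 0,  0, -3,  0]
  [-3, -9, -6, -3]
x^4 + 12*x^3 + 54*x^2 + 108*x + 81

Expanding det(x·I − A) (e.g. by cofactor expansion or by noting that A is similar to its Jordan form J, which has the same characteristic polynomial as A) gives
  χ_A(x) = x^4 + 12*x^3 + 54*x^2 + 108*x + 81
which factors as (x + 3)^4. The eigenvalues (with algebraic multiplicities) are λ = -3 with multiplicity 4.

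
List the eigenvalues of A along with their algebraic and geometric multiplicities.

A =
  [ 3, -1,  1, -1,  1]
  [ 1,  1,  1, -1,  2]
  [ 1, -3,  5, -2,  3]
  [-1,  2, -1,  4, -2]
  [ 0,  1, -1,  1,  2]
λ = 3: alg = 5, geom = 3

Step 1 — factor the characteristic polynomial to read off the algebraic multiplicities:
  χ_A(x) = (x - 3)^5

Step 2 — compute geometric multiplicities via the rank-nullity identity g(λ) = n − rank(A − λI):
  rank(A − (3)·I) = 2, so dim ker(A − (3)·I) = n − 2 = 3

Summary:
  λ = 3: algebraic multiplicity = 5, geometric multiplicity = 3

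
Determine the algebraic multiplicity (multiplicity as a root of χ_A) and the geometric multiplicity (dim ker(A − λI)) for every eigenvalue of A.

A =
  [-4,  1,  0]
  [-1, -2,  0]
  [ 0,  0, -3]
λ = -3: alg = 3, geom = 2

Step 1 — factor the characteristic polynomial to read off the algebraic multiplicities:
  χ_A(x) = (x + 3)^3

Step 2 — compute geometric multiplicities via the rank-nullity identity g(λ) = n − rank(A − λI):
  rank(A − (-3)·I) = 1, so dim ker(A − (-3)·I) = n − 1 = 2

Summary:
  λ = -3: algebraic multiplicity = 3, geometric multiplicity = 2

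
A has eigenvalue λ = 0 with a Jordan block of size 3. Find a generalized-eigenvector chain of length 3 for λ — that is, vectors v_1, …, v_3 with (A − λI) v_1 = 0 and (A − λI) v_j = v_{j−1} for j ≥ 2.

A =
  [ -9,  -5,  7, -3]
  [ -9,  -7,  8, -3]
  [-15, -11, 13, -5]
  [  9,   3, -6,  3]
A Jordan chain for λ = 0 of length 3:
v_1 = (-6, -3, -6, 9)ᵀ
v_2 = (-9, -9, -15, 9)ᵀ
v_3 = (1, 0, 0, 0)ᵀ

Let N = A − (0)·I. We want v_3 with N^3 v_3 = 0 but N^2 v_3 ≠ 0; then v_{j-1} := N · v_j for j = 3, …, 2.

Pick v_3 = (1, 0, 0, 0)ᵀ.
Then v_2 = N · v_3 = (-9, -9, -15, 9)ᵀ.
Then v_1 = N · v_2 = (-6, -3, -6, 9)ᵀ.

Sanity check: (A − (0)·I) v_1 = (0, 0, 0, 0)ᵀ = 0. ✓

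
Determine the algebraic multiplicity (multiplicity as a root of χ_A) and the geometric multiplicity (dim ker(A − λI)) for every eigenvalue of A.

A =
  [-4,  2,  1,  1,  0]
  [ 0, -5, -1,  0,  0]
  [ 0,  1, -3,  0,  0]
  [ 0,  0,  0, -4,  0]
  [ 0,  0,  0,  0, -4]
λ = -4: alg = 5, geom = 3

Step 1 — factor the characteristic polynomial to read off the algebraic multiplicities:
  χ_A(x) = (x + 4)^5

Step 2 — compute geometric multiplicities via the rank-nullity identity g(λ) = n − rank(A − λI):
  rank(A − (-4)·I) = 2, so dim ker(A − (-4)·I) = n − 2 = 3

Summary:
  λ = -4: algebraic multiplicity = 5, geometric multiplicity = 3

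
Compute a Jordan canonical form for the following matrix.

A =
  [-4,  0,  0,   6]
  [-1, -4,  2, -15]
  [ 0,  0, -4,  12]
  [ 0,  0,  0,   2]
J_2(-4) ⊕ J_1(-4) ⊕ J_1(2)

The characteristic polynomial is
  det(x·I − A) = x^4 + 10*x^3 + 24*x^2 - 32*x - 128 = (x - 2)*(x + 4)^3

Eigenvalues and multiplicities (the geometric multiplicity of λ is n − rank(A − λI), which equals the number of Jordan blocks for λ):
  λ = -4: algebraic multiplicity = 3, geometric multiplicity = 2
  λ = 2: algebraic multiplicity = 1, geometric multiplicity = 1

Determining the block sizes for each eigenvalue:
  λ = -4: 2 blocks summing to 3 forces exactly one block of size 2 and the rest size 1 → block sizes [2, 1]
  λ = 2: one block (gm = 1), so the single block has size am = 1 → block sizes [1]

Assembling the blocks gives a Jordan form
J =
  [-4,  1,  0, 0]
  [ 0, -4,  0, 0]
  [ 0,  0, -4, 0]
  [ 0,  0,  0, 2]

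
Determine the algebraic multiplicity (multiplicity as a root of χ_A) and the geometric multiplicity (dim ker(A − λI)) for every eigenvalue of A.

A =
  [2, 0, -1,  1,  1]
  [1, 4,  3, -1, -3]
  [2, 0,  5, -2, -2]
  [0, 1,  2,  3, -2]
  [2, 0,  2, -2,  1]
λ = 3: alg = 5, geom = 3

Step 1 — factor the characteristic polynomial to read off the algebraic multiplicities:
  χ_A(x) = (x - 3)^5

Step 2 — compute geometric multiplicities via the rank-nullity identity g(λ) = n − rank(A − λI):
  rank(A − (3)·I) = 2, so dim ker(A − (3)·I) = n − 2 = 3

Summary:
  λ = 3: algebraic multiplicity = 5, geometric multiplicity = 3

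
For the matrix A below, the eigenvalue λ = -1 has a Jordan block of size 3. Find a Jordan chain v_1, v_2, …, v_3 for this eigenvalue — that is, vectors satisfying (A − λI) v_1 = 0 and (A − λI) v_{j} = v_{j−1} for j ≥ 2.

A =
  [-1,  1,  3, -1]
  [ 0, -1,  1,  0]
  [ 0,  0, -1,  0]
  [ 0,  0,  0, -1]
A Jordan chain for λ = -1 of length 3:
v_1 = (1, 0, 0, 0)ᵀ
v_2 = (3, 1, 0, 0)ᵀ
v_3 = (0, 0, 1, 0)ᵀ

Let N = A − (-1)·I. We want v_3 with N^3 v_3 = 0 but N^2 v_3 ≠ 0; then v_{j-1} := N · v_j for j = 3, …, 2.

Pick v_3 = (0, 0, 1, 0)ᵀ.
Then v_2 = N · v_3 = (3, 1, 0, 0)ᵀ.
Then v_1 = N · v_2 = (1, 0, 0, 0)ᵀ.

Sanity check: (A − (-1)·I) v_1 = (0, 0, 0, 0)ᵀ = 0. ✓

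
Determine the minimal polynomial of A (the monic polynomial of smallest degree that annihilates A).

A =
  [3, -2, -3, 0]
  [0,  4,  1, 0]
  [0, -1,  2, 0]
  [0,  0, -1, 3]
x^3 - 9*x^2 + 27*x - 27

The characteristic polynomial is χ_A(x) = (x - 3)^4, so the eigenvalues are known. The minimal polynomial is
  m_A(x) = Π_λ (x − λ)^{k_λ}
where k_λ is the size of the *largest* Jordan block for λ (equivalently, the smallest k with (A − λI)^k v = 0 for every generalised eigenvector v of λ).

  λ = 3: largest Jordan block has size 3, contributing (x − 3)^3

So m_A(x) = (x - 3)^3 = x^3 - 9*x^2 + 27*x - 27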